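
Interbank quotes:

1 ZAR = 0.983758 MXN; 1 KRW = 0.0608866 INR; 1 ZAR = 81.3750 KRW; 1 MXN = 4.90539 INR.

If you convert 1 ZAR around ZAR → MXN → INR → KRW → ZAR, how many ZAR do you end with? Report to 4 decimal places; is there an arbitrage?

0.9740 (arbitrage exists)

Around ZAR → MXN → INR → KRW → ZAR: 1 × 0.983758 × 4.90539 ÷ 0.0608866 ÷ 81.3750 = 0.973978
Product < 1; profitable direction is ZAR → KRW → INR → MXN → ZAR.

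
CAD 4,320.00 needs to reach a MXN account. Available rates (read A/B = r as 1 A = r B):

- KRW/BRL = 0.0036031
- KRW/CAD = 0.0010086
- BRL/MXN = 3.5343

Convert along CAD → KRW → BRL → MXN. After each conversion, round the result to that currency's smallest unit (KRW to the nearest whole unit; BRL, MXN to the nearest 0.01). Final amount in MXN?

CAD 4,320.00 ÷ 0.0010086 = KRW 4,283,165
KRW 4,283,165 × 0.0036031 = BRL 15,432.67
BRL 15,432.67 × 3.5343 = MXN 54,543.69

MXN 54,543.69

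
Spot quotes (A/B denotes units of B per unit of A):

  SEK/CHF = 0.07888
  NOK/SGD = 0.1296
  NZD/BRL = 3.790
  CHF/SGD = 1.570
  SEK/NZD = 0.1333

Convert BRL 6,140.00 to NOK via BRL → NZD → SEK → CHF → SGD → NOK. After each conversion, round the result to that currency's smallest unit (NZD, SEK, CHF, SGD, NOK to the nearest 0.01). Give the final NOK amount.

BRL 6,140.00 ÷ 3.790 = NZD 1,620.05
NZD 1,620.05 ÷ 0.1333 = SEK 12,153.41
SEK 12,153.41 × 0.07888 = CHF 958.66
CHF 958.66 × 1.570 = SGD 1,505.10
SGD 1,505.10 ÷ 0.1296 = NOK 11,613.43

NOK 11,613.43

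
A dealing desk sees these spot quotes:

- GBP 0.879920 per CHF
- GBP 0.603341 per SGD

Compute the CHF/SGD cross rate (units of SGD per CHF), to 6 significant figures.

CHF/SGD = 1.45841

1 CHF × 0.879920 = 0.87992 GBP
0.87992 GBP ÷ 0.603341 = 1.45841 SGD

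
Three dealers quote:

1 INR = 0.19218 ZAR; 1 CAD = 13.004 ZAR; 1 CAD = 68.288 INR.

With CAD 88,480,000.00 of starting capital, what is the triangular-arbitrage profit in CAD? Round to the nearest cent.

Profit: CAD 813,682.87

Profitable loop is CAD → INR → ZAR → CAD:
CAD 88,480,000.00 × 68.288 = INR 6,042,122,240.00
INR 6,042,122,240.00 × 0.19218 = ZAR 1,161,175,052.08
ZAR 1,161,175,052.08 ÷ 13.004 = CAD 89,293,682.87
Profit = CAD 89,293,682.87 − CAD 88,480,000.00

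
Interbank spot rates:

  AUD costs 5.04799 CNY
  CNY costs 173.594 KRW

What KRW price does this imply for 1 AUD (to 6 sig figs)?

1 AUD × 5.04799 = 5.04799 CNY
5.04799 CNY × 173.594 = 876.301 KRW

AUD/KRW = 876.301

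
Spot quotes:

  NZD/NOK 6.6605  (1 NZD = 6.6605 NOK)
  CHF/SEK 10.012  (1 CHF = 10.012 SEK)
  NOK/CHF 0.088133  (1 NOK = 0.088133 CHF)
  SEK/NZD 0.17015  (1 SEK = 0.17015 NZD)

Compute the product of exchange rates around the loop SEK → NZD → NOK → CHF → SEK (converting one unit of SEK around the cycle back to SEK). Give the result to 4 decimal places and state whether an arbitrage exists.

1.0000 (no arbitrage)

Around SEK → NZD → NOK → CHF → SEK: 1 × 0.17015 × 6.6605 × 0.088133 × 10.012 = 0.999996
Product ≈ 1 (deviation 0.000%, within rounding noise).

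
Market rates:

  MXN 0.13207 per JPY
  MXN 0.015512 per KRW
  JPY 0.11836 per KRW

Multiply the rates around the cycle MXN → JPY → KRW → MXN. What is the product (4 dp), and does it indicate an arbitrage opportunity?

0.9923 (arbitrage exists)

Around MXN → JPY → KRW → MXN: 1 ÷ 0.13207 ÷ 0.11836 × 0.015512 = 0.992336
Product < 1; profitable direction is MXN → KRW → JPY → MXN.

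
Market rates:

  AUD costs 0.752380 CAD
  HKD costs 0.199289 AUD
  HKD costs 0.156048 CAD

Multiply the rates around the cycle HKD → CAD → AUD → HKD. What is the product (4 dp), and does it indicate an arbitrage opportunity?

1.0407 (arbitrage exists)

Around HKD → CAD → AUD → HKD: 1 × 0.156048 ÷ 0.752380 ÷ 0.199289 = 1.040729
Product > 1; profitable direction is HKD → CAD → AUD → HKD.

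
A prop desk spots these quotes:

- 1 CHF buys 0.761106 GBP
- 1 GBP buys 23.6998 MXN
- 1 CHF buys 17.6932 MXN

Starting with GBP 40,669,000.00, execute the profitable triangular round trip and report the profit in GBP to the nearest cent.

Profitable loop is GBP → MXN → CHF → GBP:
GBP 40,669,000.00 × 23.6998 = MXN 963,847,166.20
MXN 963,847,166.20 ÷ 17.6932 = CHF 54,475,570.63
CHF 54,475,570.63 × 0.761106 = GBP 41,461,683.66
Profit = GBP 41,461,683.66 − GBP 40,669,000.00

Profit: GBP 792,683.66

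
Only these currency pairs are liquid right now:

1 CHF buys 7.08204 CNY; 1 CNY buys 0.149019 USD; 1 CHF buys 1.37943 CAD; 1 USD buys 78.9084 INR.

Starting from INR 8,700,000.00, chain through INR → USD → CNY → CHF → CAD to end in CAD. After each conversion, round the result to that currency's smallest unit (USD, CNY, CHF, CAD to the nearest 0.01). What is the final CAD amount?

INR 8,700,000.00 ÷ 78.9084 = USD 110,254.42
USD 110,254.42 ÷ 0.149019 = CNY 739,868.20
CNY 739,868.20 ÷ 7.08204 = CHF 104,471.06
CHF 104,471.06 × 1.37943 = CAD 144,110.51

CAD 144,110.51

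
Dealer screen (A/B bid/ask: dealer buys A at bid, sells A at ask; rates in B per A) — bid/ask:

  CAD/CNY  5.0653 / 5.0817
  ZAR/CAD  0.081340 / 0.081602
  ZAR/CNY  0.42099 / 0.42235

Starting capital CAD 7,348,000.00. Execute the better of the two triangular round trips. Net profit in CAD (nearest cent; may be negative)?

Net profit: CAD 111,867.29

Best loop CAD → ZAR → CNY → CAD:
CAD 7,348,000.00 ÷ 0.081602 (buy ZAR at ask) = ZAR 90,046,812.58
ZAR 90,046,812.58 × 0.42099 (sell ZAR at bid) = CNY 37,908,807.63
CNY 37,908,807.63 ÷ 5.0817 (buy CAD at ask) = CAD 7,459,867.29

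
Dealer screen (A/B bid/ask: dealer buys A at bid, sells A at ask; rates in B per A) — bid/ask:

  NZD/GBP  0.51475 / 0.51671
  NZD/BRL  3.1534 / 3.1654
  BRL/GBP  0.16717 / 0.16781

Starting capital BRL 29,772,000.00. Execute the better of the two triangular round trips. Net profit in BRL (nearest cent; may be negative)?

Net profit: BRL 601,759.47

Best loop BRL → GBP → NZD → BRL:
BRL 29,772,000.00 × 0.16717 (sell BRL at bid) = GBP 4,976,985.24
GBP 4,976,985.24 ÷ 0.51671 (buy NZD at ask) = NZD 9,632,066.81
NZD 9,632,066.81 × 3.1534 (sell NZD at bid) = BRL 30,373,759.47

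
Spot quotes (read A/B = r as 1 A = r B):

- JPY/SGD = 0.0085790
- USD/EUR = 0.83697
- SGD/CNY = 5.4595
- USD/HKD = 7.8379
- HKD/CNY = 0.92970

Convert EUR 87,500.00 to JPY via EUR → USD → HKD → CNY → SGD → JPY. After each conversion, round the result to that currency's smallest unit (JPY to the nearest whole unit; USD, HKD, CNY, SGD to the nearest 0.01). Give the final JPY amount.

JPY 16,264,891

EUR 87,500.00 ÷ 0.83697 = USD 104,543.77
USD 104,543.77 × 7.8379 = HKD 819,403.61
HKD 819,403.61 × 0.92970 = CNY 761,799.54
CNY 761,799.54 ÷ 5.4595 = SGD 139,536.50
SGD 139,536.50 ÷ 0.0085790 = JPY 16,264,891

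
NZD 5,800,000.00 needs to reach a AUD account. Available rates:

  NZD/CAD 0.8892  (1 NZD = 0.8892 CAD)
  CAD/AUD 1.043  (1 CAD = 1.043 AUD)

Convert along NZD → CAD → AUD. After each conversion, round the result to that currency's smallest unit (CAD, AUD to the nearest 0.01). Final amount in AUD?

AUD 5,379,126.48

NZD 5,800,000.00 × 0.8892 = CAD 5,157,360.00
CAD 5,157,360.00 × 1.043 = AUD 5,379,126.48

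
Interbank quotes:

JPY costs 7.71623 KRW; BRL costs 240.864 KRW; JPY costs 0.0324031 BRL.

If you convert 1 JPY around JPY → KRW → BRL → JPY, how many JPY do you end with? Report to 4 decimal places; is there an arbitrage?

0.9887 (arbitrage exists)

Around JPY → KRW → BRL → JPY: 1 × 7.71623 ÷ 240.864 ÷ 0.0324031 = 0.988659
Product < 1; profitable direction is JPY → BRL → KRW → JPY.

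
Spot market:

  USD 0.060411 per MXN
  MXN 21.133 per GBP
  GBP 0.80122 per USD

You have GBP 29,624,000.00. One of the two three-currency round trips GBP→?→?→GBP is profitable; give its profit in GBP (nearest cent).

Profitable loop is GBP → MXN → USD → GBP:
GBP 29,624,000.00 × 21.133 = MXN 626,043,992.00
MXN 626,043,992.00 × 0.060411 = USD 37,819,943.60
USD 37,819,943.60 × 0.80122 = GBP 30,302,095.21
Profit = GBP 30,302,095.21 − GBP 29,624,000.00

Profit: GBP 678,095.21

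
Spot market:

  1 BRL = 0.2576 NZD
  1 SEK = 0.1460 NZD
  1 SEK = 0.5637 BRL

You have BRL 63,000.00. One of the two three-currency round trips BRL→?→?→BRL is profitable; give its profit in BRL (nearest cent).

Profitable loop is BRL → SEK → NZD → BRL:
BRL 63,000.00 ÷ 0.5637 = SEK 111,761.58
SEK 111,761.58 × 0.1460 = NZD 16,317.19
NZD 16,317.19 ÷ 0.2576 = BRL 63,343.13
Profit = BRL 63,343.13 − BRL 63,000.00

Profit: BRL 343.13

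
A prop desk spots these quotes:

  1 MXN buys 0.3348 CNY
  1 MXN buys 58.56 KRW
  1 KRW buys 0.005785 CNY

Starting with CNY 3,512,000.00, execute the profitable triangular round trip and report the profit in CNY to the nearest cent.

Profitable loop is CNY → MXN → KRW → CNY:
CNY 3,512,000.00 ÷ 0.3348 = MXN 10,489,844.68
MXN 10,489,844.68 × 58.56 = KRW 614,285,305
KRW 614,285,305 × 0.005785 = CNY 3,553,640.49
Profit = CNY 3,553,640.49 − CNY 3,512,000.00

Profit: CNY 41,640.49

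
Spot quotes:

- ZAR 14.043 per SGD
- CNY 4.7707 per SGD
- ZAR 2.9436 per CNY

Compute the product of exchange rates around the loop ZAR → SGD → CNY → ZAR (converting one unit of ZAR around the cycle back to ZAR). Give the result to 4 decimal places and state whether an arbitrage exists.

Around ZAR → SGD → CNY → ZAR: 1 ÷ 14.043 × 4.7707 × 2.9436 = 1.000002
Product ≈ 1 (deviation 0.000%, within rounding noise).

1.0000 (no arbitrage)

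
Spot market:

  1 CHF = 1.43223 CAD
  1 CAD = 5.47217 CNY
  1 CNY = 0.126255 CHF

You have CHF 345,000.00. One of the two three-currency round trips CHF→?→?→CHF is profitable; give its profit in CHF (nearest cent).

Profitable loop is CHF → CNY → CAD → CHF:
CHF 345,000.00 ÷ 0.126255 = CNY 2,732,565.05
CNY 2,732,565.05 ÷ 5.47217 = CAD 499,356.75
CAD 499,356.75 ÷ 1.43223 = CHF 348,656.82
Profit = CHF 348,656.82 − CHF 345,000.00

Profit: CHF 3,656.82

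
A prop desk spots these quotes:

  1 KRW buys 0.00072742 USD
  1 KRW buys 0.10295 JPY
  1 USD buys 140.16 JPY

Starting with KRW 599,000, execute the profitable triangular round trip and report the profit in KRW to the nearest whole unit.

Profit: KRW 5,845

Profitable loop is KRW → JPY → USD → KRW:
KRW 599,000 × 0.10295 = JPY 61,667
JPY 61,667 ÷ 140.16 = USD 439.98
USD 439.98 ÷ 0.00072742 = KRW 604,845
Profit = KRW 604,845 − KRW 599,000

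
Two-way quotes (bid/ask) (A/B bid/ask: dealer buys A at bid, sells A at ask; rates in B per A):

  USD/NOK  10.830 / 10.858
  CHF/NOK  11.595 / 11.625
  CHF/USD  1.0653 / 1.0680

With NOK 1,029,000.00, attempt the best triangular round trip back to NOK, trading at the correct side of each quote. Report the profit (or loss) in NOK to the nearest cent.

Best loop NOK → USD → CHF → NOK:
NOK 1,029,000.00 ÷ 10.858 (buy USD at ask) = USD 94,768.83
USD 94,768.83 ÷ 1.0680 (buy CHF at ask) = CHF 88,734.86
CHF 88,734.86 × 11.595 (sell CHF at bid) = NOK 1,028,880.74

Net result: NOK -119.26 (no profitable arbitrage after spreads)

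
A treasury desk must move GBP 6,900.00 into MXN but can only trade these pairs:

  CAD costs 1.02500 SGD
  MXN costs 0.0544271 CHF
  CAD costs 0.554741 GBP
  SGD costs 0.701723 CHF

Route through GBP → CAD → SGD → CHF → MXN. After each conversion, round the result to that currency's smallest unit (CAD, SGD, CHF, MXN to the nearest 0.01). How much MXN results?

GBP 6,900.00 ÷ 0.554741 = CAD 12,438.24
CAD 12,438.24 × 1.02500 = SGD 12,749.20
SGD 12,749.20 × 0.701723 = CHF 8,946.41
CHF 8,946.41 ÷ 0.0544271 = MXN 164,374.18

MXN 164,374.18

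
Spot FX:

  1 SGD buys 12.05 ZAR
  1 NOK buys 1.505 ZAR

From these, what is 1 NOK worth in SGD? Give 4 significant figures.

NOK/SGD = 0.1249

1 NOK × 1.505 = 1.505 ZAR
1.505 ZAR ÷ 12.05 = 0.124896 SGD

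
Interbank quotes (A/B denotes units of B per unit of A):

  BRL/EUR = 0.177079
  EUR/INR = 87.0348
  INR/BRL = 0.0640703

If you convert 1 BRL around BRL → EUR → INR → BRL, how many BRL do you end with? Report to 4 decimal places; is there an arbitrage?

0.9875 (arbitrage exists)

Around BRL → EUR → INR → BRL: 1 × 0.177079 × 87.0348 × 0.0640703 = 0.987454
Product < 1; profitable direction is BRL → INR → EUR → BRL.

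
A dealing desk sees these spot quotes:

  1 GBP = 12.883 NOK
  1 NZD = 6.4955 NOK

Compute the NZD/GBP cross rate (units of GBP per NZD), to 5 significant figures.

1 NZD × 6.4955 = 6.4955 NOK
6.4955 NOK ÷ 12.883 = 0.504192 GBP

NZD/GBP = 0.50419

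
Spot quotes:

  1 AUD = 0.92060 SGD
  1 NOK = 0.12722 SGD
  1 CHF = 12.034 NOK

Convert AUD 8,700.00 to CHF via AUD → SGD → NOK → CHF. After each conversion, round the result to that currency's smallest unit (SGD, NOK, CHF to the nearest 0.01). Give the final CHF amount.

CHF 5,231.48

AUD 8,700.00 × 0.92060 = SGD 8,009.22
SGD 8,009.22 ÷ 0.12722 = NOK 62,955.67
NOK 62,955.67 ÷ 12.034 = CHF 5,231.48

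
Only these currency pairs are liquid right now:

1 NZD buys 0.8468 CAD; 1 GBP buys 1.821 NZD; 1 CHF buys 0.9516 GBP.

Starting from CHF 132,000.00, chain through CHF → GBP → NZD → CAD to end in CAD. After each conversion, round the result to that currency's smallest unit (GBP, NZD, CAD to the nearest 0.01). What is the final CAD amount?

CAD 193,695.34

CHF 132,000.00 × 0.9516 = GBP 125,611.20
GBP 125,611.20 × 1.821 = NZD 228,738.00
NZD 228,738.00 × 0.8468 = CAD 193,695.34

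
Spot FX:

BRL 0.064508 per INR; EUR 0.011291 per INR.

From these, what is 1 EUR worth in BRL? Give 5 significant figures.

EUR/BRL = 5.7132

1 EUR ÷ 0.011291 = 88.5661 INR
88.5661 INR × 0.064508 = 5.71322 BRL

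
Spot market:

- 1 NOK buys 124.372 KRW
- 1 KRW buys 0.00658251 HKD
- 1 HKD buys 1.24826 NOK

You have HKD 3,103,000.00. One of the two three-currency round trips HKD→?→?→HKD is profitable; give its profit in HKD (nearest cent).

Profit: HKD 68,034.56

Profitable loop is HKD → NOK → KRW → HKD:
HKD 3,103,000.00 × 1.24826 = NOK 3,873,350.78
NOK 3,873,350.78 × 124.372 = KRW 481,736,383
KRW 481,736,383 × 0.00658251 = HKD 3,171,034.56
Profit = HKD 3,171,034.56 − HKD 3,103,000.00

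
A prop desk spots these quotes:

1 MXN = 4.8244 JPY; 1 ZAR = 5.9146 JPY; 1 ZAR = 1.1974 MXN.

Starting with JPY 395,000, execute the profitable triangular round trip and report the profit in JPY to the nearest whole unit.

Profitable loop is JPY → MXN → ZAR → JPY:
JPY 395,000 ÷ 4.8244 = MXN 81,875.47
MXN 81,875.47 ÷ 1.1974 = ZAR 68,377.71
ZAR 68,377.71 × 5.9146 = JPY 404,427
Profit = JPY 404,427 − JPY 395,000

Profit: JPY 9,427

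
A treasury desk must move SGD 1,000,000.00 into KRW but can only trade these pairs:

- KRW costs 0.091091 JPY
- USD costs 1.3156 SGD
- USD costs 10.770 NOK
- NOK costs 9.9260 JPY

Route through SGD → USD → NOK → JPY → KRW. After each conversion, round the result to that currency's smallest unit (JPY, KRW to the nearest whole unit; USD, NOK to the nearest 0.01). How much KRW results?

SGD 1,000,000.00 ÷ 1.3156 = USD 760,109.46
USD 760,109.46 × 10.770 = NOK 8,186,378.88
NOK 8,186,378.88 × 9.9260 = JPY 81,257,997
JPY 81,257,997 ÷ 0.091091 = KRW 892,052,969

KRW 892,052,969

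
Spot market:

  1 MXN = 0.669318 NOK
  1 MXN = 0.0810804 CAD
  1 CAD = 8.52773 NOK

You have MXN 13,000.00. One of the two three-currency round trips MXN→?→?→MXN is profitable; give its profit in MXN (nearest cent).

Profit: MXN 429.51

Profitable loop is MXN → CAD → NOK → MXN:
MXN 13,000.00 × 0.0810804 = CAD 1,054.05
CAD 1,054.05 × 8.52773 = NOK 8,988.61
NOK 8,988.61 ÷ 0.669318 = MXN 13,429.51
Profit = MXN 13,429.51 − MXN 13,000.00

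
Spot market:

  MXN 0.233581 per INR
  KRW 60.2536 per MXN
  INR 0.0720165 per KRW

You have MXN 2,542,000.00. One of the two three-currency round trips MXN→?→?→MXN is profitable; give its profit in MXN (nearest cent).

Profitable loop is MXN → KRW → INR → MXN:
MXN 2,542,000.00 × 60.2536 = KRW 153,164,651
KRW 153,164,651 × 0.0720165 = INR 11,030,382.10
INR 11,030,382.10 × 0.233581 = MXN 2,576,487.68
Profit = MXN 2,576,487.68 − MXN 2,542,000.00

Profit: MXN 34,487.68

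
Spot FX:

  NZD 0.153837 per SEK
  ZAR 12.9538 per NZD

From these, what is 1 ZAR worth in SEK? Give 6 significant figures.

1 ZAR ÷ 12.9538 = 0.0771974 NZD
0.0771974 NZD ÷ 0.153837 = 0.501813 SEK

ZAR/SEK = 0.501813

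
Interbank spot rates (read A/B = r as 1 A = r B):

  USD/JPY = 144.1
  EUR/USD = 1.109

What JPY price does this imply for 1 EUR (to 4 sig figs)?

EUR/JPY = 159.8

1 EUR × 1.109 = 1.109 USD
1.109 USD × 144.1 = 159.807 JPY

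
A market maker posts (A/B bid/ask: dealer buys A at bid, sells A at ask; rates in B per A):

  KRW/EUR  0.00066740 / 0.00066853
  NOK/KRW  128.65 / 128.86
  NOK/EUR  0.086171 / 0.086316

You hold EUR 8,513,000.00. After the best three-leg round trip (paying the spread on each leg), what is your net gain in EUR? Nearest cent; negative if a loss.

Net profit: EUR 2,393.83

Best loop EUR → KRW → NOK → EUR:
EUR 8,513,000.00 ÷ 0.00066853 (buy KRW at ask) = KRW 12,733,908,725
KRW 12,733,908,725 ÷ 128.86 (buy NOK at ask) = NOK 98,819,716.94
NOK 98,819,716.94 × 0.086171 (sell NOK at bid) = EUR 8,515,393.83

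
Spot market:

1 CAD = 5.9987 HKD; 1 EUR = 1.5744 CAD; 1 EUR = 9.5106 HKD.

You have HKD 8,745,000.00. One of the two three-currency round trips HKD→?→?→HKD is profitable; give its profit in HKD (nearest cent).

Profit: HKD 61,341.16

Profitable loop is HKD → CAD → EUR → HKD:
HKD 8,745,000.00 ÷ 5.9987 = CAD 1,457,815.86
CAD 1,457,815.86 ÷ 1.5744 = EUR 925,950.11
EUR 925,950.11 × 9.5106 = HKD 8,806,341.16
Profit = HKD 8,806,341.16 − HKD 8,745,000.00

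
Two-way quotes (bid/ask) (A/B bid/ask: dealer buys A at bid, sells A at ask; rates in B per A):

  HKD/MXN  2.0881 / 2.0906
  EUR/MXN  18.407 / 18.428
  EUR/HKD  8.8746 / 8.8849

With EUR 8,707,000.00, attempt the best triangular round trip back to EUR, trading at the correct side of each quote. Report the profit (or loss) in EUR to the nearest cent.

Best loop EUR → HKD → MXN → EUR:
EUR 8,707,000.00 × 8.8746 (sell EUR at bid) = HKD 77,271,142.20
HKD 77,271,142.20 × 2.0881 (sell HKD at bid) = MXN 161,349,872.03
MXN 161,349,872.03 ÷ 18.428 (buy EUR at ask) = EUR 8,755,690.91

Net profit: EUR 48,690.91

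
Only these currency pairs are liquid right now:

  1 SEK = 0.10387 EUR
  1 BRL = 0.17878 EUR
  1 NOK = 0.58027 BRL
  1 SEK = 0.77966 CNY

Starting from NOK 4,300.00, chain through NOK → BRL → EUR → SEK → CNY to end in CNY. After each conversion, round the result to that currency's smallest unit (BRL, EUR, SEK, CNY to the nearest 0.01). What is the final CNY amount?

CNY 3,348.33

NOK 4,300.00 × 0.58027 = BRL 2,495.16
BRL 2,495.16 × 0.17878 = EUR 446.08
EUR 446.08 ÷ 0.10387 = SEK 4,294.60
SEK 4,294.60 × 0.77966 = CNY 3,348.33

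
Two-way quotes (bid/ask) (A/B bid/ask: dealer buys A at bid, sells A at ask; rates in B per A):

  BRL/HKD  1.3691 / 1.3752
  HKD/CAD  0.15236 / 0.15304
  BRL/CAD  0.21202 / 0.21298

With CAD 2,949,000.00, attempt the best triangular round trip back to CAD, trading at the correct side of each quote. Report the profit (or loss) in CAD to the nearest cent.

Best loop CAD → HKD → BRL → CAD:
CAD 2,949,000.00 ÷ 0.15304 (buy HKD at ask) = HKD 19,269,472.03
HKD 19,269,472.03 ÷ 1.3752 (buy BRL at ask) = BRL 14,012,123.35
BRL 14,012,123.35 × 0.21202 (sell BRL at bid) = CAD 2,970,850.39

Net profit: CAD 21,850.39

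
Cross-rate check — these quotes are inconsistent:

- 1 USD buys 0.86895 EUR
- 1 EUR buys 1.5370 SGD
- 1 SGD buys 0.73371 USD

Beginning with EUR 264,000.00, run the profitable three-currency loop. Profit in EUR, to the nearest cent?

Profitable loop is EUR → USD → SGD → EUR:
EUR 264,000.00 ÷ 0.86895 = USD 303,814.95
USD 303,814.95 ÷ 0.73371 = SGD 414,080.43
SGD 414,080.43 ÷ 1.5370 = EUR 269,408.21
Profit = EUR 269,408.21 − EUR 264,000.00

Profit: EUR 5,408.21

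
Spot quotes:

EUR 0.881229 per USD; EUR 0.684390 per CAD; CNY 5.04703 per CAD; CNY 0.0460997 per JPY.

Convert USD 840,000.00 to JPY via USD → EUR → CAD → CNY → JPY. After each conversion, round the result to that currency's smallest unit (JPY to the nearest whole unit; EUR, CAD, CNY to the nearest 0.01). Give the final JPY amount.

USD 840,000.00 × 0.881229 = EUR 740,232.36
EUR 740,232.36 ÷ 0.684390 = CAD 1,081,594.35
CAD 1,081,594.35 × 5.04703 = CNY 5,458,839.13
CNY 5,458,839.13 ÷ 0.0460997 = JPY 118,413,767

JPY 118,413,767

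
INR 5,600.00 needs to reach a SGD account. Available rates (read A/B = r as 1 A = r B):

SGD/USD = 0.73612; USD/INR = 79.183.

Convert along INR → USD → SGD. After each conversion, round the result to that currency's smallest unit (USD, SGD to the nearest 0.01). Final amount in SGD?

SGD 96.07

INR 5,600.00 ÷ 79.183 = USD 70.72
USD 70.72 ÷ 0.73612 = SGD 96.07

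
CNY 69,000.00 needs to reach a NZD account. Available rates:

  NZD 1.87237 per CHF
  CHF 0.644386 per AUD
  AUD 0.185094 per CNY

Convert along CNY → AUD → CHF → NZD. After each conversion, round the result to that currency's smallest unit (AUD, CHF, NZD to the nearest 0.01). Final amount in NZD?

CNY 69,000.00 × 0.185094 = AUD 12,771.49
AUD 12,771.49 × 0.644386 = CHF 8,229.77
CHF 8,229.77 × 1.87237 = NZD 15,409.17

NZD 15,409.17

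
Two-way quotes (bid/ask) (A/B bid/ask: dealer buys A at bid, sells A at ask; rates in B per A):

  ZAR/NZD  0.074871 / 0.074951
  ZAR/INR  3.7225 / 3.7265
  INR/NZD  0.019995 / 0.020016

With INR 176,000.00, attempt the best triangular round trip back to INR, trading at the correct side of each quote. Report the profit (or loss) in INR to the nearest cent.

Net profit: INR 663.93

Best loop INR → ZAR → NZD → INR:
INR 176,000.00 ÷ 3.7265 (buy ZAR at ask) = ZAR 47,229.30
ZAR 47,229.30 × 0.074871 (sell ZAR at bid) = NZD 3,536.11
NZD 3,536.11 ÷ 0.020016 (buy INR at ask) = INR 176,663.93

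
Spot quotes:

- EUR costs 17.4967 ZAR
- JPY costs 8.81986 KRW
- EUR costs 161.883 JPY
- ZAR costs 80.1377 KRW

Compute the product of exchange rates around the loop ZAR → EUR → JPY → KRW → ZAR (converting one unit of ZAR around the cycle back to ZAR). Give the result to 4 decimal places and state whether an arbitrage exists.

1.0183 (arbitrage exists)

Around ZAR → EUR → JPY → KRW → ZAR: 1 ÷ 17.4967 × 161.883 × 8.81986 ÷ 80.1377 = 1.018286
Product > 1; profitable direction is ZAR → EUR → JPY → KRW → ZAR.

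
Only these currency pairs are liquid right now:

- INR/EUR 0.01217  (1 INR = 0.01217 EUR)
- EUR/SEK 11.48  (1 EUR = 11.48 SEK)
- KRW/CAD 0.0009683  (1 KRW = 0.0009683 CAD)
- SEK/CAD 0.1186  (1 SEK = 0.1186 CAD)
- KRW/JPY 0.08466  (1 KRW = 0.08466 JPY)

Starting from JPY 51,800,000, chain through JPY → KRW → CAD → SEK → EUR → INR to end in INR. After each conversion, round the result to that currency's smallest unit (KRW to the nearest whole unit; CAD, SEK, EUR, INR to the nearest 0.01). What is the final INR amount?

JPY 51,800,000 ÷ 0.08466 = KRW 611,859,202
KRW 611,859,202 × 0.0009683 = CAD 592,463.27
CAD 592,463.27 ÷ 0.1186 = SEK 4,995,474.45
SEK 4,995,474.45 ÷ 11.48 = EUR 435,145.86
EUR 435,145.86 ÷ 0.01217 = INR 35,755,617.09

INR 35,755,617.09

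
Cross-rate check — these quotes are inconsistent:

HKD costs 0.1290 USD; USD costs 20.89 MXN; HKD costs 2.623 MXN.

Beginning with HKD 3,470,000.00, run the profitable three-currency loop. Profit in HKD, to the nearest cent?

Profit: HKD 94,998.36

Profitable loop is HKD → USD → MXN → HKD:
HKD 3,470,000.00 × 0.1290 = USD 447,630.00
USD 447,630.00 × 20.89 = MXN 9,350,990.70
MXN 9,350,990.70 ÷ 2.623 = HKD 3,564,998.36
Profit = HKD 3,564,998.36 − HKD 3,470,000.00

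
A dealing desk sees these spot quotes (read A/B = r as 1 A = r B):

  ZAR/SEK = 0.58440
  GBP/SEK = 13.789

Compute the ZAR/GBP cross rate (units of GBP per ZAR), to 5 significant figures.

ZAR/GBP = 0.042382

1 ZAR × 0.58440 = 0.5844 SEK
0.5844 SEK ÷ 13.789 = 0.0423816 GBP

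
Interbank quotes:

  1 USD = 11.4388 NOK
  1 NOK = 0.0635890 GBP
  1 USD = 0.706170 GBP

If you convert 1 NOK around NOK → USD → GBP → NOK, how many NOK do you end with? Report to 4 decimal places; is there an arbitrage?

0.9708 (arbitrage exists)

Around NOK → USD → GBP → NOK: 1 ÷ 11.4388 × 0.706170 ÷ 0.0635890 = 0.970838
Product < 1; profitable direction is NOK → GBP → USD → NOK.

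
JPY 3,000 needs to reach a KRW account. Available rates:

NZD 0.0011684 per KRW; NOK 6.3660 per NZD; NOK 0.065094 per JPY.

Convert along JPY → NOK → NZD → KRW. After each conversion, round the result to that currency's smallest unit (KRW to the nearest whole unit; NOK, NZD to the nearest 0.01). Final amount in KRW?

JPY 3,000 × 0.065094 = NOK 195.28
NOK 195.28 ÷ 6.3660 = NZD 30.68
NZD 30.68 ÷ 0.0011684 = KRW 26,258

KRW 26,258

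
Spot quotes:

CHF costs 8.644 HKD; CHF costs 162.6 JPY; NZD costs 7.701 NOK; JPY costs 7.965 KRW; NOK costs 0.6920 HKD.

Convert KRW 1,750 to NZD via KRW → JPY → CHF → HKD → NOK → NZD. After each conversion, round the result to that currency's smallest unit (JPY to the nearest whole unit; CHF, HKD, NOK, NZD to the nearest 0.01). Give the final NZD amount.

NZD 2.19

KRW 1,750 ÷ 7.965 = JPY 220
JPY 220 ÷ 162.6 = CHF 1.35
CHF 1.35 × 8.644 = HKD 11.67
HKD 11.67 ÷ 0.6920 = NOK 16.86
NOK 16.86 ÷ 7.701 = NZD 2.19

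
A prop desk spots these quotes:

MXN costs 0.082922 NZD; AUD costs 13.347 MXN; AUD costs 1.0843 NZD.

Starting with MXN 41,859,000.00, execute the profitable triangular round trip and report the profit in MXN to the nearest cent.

Profit: MXN 867,057.44

Profitable loop is MXN → NZD → AUD → MXN:
MXN 41,859,000.00 × 0.082922 = NZD 3,471,032.00
NZD 3,471,032.00 ÷ 1.0843 = AUD 3,201,173.11
AUD 3,201,173.11 × 13.347 = MXN 42,726,057.44
Profit = MXN 42,726,057.44 − MXN 41,859,000.00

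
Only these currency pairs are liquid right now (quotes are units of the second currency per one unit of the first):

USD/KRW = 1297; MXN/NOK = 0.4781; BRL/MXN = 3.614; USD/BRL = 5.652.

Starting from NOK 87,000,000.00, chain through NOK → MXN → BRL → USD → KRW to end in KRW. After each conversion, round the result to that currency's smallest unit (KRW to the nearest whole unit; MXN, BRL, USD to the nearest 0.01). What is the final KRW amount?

KRW 11,554,474,109

NOK 87,000,000.00 ÷ 0.4781 = MXN 181,970,299.10
MXN 181,970,299.10 ÷ 3.614 = BRL 50,351,493.94
BRL 50,351,493.94 ÷ 5.652 = USD 8,908,615.35
USD 8,908,615.35 × 1297 = KRW 11,554,474,109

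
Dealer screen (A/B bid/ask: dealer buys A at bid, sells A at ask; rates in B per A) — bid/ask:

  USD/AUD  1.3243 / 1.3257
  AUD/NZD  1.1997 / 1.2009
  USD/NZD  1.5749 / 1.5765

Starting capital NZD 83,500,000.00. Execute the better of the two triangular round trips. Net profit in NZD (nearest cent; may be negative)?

Best loop NZD → USD → AUD → NZD:
NZD 83,500,000.00 ÷ 1.5765 (buy USD at ask) = USD 52,965,429.75
USD 52,965,429.75 × 1.3243 (sell USD at bid) = AUD 70,142,118.62
AUD 70,142,118.62 × 1.1997 (sell AUD at bid) = NZD 84,149,499.71

Net profit: NZD 649,499.71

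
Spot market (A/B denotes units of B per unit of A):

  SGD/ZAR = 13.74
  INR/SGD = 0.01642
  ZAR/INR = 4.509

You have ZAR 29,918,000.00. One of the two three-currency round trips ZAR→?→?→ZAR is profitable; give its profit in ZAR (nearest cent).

Profit: ZAR 516,956.03

Profitable loop is ZAR → INR → SGD → ZAR:
ZAR 29,918,000.00 × 4.509 = INR 134,900,262.00
INR 134,900,262.00 × 0.01642 = SGD 2,215,062.30
SGD 2,215,062.30 × 13.74 = ZAR 30,434,956.03
Profit = ZAR 30,434,956.03 − ZAR 29,918,000.00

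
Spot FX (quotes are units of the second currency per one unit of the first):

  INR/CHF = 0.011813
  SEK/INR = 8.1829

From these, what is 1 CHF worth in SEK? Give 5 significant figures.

CHF/SEK = 10.345

1 CHF ÷ 0.011813 = 84.6525 INR
84.6525 INR ÷ 8.1829 = 10.345 SEK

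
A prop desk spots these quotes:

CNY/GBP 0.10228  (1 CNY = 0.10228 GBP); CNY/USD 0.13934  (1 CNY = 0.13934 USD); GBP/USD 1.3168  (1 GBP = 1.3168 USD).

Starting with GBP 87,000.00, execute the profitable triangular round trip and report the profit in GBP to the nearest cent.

Profit: GBP 3,008.71

Profitable loop is GBP → CNY → USD → GBP:
GBP 87,000.00 ÷ 0.10228 = CNY 850,606.18
CNY 850,606.18 × 0.13934 = USD 118,523.46
USD 118,523.46 ÷ 1.3168 = GBP 90,008.71
Profit = GBP 90,008.71 − GBP 87,000.00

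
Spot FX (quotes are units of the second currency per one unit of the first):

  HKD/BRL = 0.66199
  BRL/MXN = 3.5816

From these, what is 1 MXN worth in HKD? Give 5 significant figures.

MXN/HKD = 0.42177

1 MXN ÷ 3.5816 = 0.279205 BRL
0.279205 BRL ÷ 0.66199 = 0.421766 HKD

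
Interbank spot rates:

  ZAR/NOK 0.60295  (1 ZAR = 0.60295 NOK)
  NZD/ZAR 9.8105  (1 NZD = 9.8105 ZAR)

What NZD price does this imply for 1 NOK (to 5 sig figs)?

1 NOK ÷ 0.60295 = 1.65851 ZAR
1.65851 ZAR ÷ 9.8105 = 0.169055 NZD

NOK/NZD = 0.16905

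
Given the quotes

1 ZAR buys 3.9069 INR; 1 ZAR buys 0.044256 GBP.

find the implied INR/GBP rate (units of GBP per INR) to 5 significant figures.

1 INR ÷ 3.9069 = 0.255957 ZAR
0.255957 ZAR × 0.044256 = 0.0113277 GBP

INR/GBP = 0.011328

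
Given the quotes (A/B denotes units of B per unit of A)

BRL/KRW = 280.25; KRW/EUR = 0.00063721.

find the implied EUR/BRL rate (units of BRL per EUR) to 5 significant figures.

EUR/BRL = 5.5998

1 EUR ÷ 0.00063721 = 1569.34 KRW
1569.34 KRW ÷ 280.25 = 5.59979 BRL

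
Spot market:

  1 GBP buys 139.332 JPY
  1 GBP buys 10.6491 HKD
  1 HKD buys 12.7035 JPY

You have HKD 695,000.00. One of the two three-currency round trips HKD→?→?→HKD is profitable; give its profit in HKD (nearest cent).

Profitable loop is HKD → GBP → JPY → HKD:
HKD 695,000.00 ÷ 10.6491 = GBP 65,263.73
GBP 65,263.73 × 139.332 = JPY 9,093,326
JPY 9,093,326 ÷ 12.7035 = HKD 715,812.67
Profit = HKD 715,812.67 − HKD 695,000.00

Profit: HKD 20,812.67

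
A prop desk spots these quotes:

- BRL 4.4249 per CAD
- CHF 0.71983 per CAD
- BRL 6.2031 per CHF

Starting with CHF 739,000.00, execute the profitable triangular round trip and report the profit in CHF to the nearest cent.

Profit: CHF 6,726.72

Profitable loop is CHF → BRL → CAD → CHF:
CHF 739,000.00 × 6.2031 = BRL 4,584,090.90
BRL 4,584,090.90 ÷ 4.4249 = CAD 1,035,976.16
CAD 1,035,976.16 × 0.71983 = CHF 745,726.72
Profit = CHF 745,726.72 − CHF 739,000.00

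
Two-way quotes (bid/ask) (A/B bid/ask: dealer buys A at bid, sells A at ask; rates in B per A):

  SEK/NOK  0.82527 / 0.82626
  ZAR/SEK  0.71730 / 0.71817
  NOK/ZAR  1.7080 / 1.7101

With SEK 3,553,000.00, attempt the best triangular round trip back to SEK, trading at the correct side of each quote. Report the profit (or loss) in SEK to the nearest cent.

Best loop SEK → NOK → ZAR → SEK:
SEK 3,553,000.00 × 0.82527 (sell SEK at bid) = NOK 2,932,184.31
NOK 2,932,184.31 × 1.7080 (sell NOK at bid) = ZAR 5,008,170.80
ZAR 5,008,170.80 × 0.71730 (sell ZAR at bid) = SEK 3,592,360.92

Net profit: SEK 39,360.92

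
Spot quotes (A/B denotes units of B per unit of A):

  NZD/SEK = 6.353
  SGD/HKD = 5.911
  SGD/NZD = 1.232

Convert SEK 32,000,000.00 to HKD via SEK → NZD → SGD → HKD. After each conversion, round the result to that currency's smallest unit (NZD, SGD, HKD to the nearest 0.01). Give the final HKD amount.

SEK 32,000,000.00 ÷ 6.353 = NZD 5,036,990.40
NZD 5,036,990.40 ÷ 1.232 = SGD 4,088,466.23
SGD 4,088,466.23 × 5.911 = HKD 24,166,923.89

HKD 24,166,923.89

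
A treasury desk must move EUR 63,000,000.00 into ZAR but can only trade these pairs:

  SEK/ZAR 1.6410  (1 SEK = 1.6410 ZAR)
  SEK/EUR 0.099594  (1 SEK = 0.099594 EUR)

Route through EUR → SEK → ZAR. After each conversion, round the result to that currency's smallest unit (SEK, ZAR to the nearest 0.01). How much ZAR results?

ZAR 1,038,044,460.51

EUR 63,000,000.00 ÷ 0.099594 = SEK 632,568,227.00
SEK 632,568,227.00 × 1.6410 = ZAR 1,038,044,460.51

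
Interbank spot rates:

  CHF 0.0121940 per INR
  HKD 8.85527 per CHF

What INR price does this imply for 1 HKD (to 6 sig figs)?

1 HKD ÷ 8.85527 = 0.112927 CHF
0.112927 CHF ÷ 0.0121940 = 9.26087 INR

HKD/INR = 9.26087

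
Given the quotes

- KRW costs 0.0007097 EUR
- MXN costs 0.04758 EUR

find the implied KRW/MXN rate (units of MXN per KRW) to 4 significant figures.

KRW/MXN = 0.01492

1 KRW × 0.0007097 = 0.0007097 EUR
0.0007097 EUR ÷ 0.04758 = 0.0149159 MXN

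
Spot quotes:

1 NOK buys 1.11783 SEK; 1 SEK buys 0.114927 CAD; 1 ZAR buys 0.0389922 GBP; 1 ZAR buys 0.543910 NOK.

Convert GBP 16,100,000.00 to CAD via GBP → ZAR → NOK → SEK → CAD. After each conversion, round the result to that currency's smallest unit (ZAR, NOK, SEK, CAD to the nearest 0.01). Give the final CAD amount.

GBP 16,100,000.00 ÷ 0.0389922 = ZAR 412,903,093.44
ZAR 412,903,093.44 × 0.543910 = NOK 224,582,121.55
NOK 224,582,121.55 × 1.11783 = SEK 251,044,632.93
SEK 251,044,632.93 × 0.114927 = CAD 28,851,806.53

CAD 28,851,806.53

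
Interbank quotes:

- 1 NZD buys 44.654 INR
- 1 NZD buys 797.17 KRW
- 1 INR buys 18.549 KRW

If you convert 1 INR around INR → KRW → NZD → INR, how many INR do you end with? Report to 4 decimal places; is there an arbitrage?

1.0390 (arbitrage exists)

Around INR → KRW → NZD → INR: 1 × 18.549 ÷ 797.17 × 44.654 = 1.039034
Product > 1; profitable direction is INR → KRW → NZD → INR.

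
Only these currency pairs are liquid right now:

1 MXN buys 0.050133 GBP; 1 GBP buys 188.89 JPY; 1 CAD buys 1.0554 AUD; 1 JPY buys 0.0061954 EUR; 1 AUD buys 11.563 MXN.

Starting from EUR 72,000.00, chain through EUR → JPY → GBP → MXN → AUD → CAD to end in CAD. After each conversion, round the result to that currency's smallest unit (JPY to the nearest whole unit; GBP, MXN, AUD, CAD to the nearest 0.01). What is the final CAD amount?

CAD 100,564.07

EUR 72,000.00 ÷ 0.0061954 = JPY 11,621,526
JPY 11,621,526 ÷ 188.89 = GBP 61,525.36
GBP 61,525.36 ÷ 0.050133 = MXN 1,227,242.73
MXN 1,227,242.73 ÷ 11.563 = AUD 106,135.32
AUD 106,135.32 ÷ 1.0554 = CAD 100,564.07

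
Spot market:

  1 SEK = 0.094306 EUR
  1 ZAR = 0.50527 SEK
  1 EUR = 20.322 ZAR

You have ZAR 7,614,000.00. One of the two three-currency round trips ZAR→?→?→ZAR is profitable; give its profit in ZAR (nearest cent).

Profitable loop is ZAR → EUR → SEK → ZAR:
ZAR 7,614,000.00 ÷ 20.322 = EUR 374,667.85
EUR 374,667.85 ÷ 0.094306 = SEK 3,972,895.12
SEK 3,972,895.12 ÷ 0.50527 = ZAR 7,862,915.12
Profit = ZAR 7,862,915.12 − ZAR 7,614,000.00

Profit: ZAR 248,915.12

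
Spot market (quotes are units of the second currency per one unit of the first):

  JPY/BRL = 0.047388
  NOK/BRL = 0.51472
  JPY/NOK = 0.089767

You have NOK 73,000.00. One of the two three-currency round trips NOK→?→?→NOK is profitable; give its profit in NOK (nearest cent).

Profit: NOK 1,869.25

Profitable loop is NOK → JPY → BRL → NOK:
NOK 73,000.00 ÷ 0.089767 = JPY 813,216
JPY 813,216 × 0.047388 = BRL 38,536.70
BRL 38,536.70 ÷ 0.51472 = NOK 74,869.25
Profit = NOK 74,869.25 − NOK 73,000.00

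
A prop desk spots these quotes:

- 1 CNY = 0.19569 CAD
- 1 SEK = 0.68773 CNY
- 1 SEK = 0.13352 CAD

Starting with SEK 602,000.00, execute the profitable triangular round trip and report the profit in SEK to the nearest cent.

Profit: SEK 4,787.70

Profitable loop is SEK → CNY → CAD → SEK:
SEK 602,000.00 × 0.68773 = CNY 414,013.46
CNY 414,013.46 × 0.19569 = CAD 81,018.29
CAD 81,018.29 ÷ 0.13352 = SEK 606,787.70
Profit = SEK 606,787.70 − SEK 602,000.00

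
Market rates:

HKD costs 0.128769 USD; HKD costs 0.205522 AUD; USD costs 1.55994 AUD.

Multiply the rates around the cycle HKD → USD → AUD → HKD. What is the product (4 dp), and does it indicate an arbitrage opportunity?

0.9774 (arbitrage exists)

Around HKD → USD → AUD → HKD: 1 × 0.128769 × 1.55994 ÷ 0.205522 = 0.977374
Product < 1; profitable direction is HKD → AUD → USD → HKD.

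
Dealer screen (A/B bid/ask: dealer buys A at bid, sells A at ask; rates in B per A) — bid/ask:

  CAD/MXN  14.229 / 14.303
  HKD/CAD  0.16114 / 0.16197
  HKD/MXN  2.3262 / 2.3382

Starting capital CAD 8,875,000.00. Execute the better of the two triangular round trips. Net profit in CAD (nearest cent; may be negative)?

Net profit: CAD 36,559.11

Best loop CAD → HKD → MXN → CAD:
CAD 8,875,000.00 ÷ 0.16197 (buy HKD at ask) = HKD 54,794,097.67
HKD 54,794,097.67 × 2.3262 (sell HKD at bid) = MXN 127,462,030.01
MXN 127,462,030.01 ÷ 14.303 (buy CAD at ask) = CAD 8,911,559.11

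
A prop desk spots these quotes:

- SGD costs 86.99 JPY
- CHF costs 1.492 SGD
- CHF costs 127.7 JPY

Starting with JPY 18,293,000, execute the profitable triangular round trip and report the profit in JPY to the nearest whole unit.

Profitable loop is JPY → CHF → SGD → JPY:
JPY 18,293,000 ÷ 127.7 = CHF 143,249.80
CHF 143,249.80 × 1.492 = SGD 213,728.71
SGD 213,728.71 × 86.99 = JPY 18,592,260
Profit = JPY 18,592,260 − JPY 18,293,000

Profit: JPY 299,260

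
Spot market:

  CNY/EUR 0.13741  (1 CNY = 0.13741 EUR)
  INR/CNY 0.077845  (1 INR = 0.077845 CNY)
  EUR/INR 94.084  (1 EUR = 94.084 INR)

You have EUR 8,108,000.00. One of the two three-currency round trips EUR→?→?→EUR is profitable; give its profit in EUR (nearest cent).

Profit: EUR 51,782.37

Profitable loop is EUR → INR → CNY → EUR:
EUR 8,108,000.00 × 94.084 = INR 762,833,072.00
INR 762,833,072.00 × 0.077845 = CNY 59,382,740.49
CNY 59,382,740.49 × 0.13741 = EUR 8,159,782.37
Profit = EUR 8,159,782.37 − EUR 8,108,000.00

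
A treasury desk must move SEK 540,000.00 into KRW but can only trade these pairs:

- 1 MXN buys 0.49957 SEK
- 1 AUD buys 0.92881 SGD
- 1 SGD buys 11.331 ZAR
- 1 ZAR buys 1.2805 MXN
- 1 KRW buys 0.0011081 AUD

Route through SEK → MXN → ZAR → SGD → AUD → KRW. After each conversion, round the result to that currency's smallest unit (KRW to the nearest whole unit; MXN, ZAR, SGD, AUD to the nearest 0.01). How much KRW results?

KRW 72,384,189

SEK 540,000.00 ÷ 0.49957 = MXN 1,080,929.60
MXN 1,080,929.60 ÷ 1.2805 = ZAR 844,146.51
ZAR 844,146.51 ÷ 11.331 = SGD 74,498.85
SGD 74,498.85 ÷ 0.92881 = AUD 80,208.92
AUD 80,208.92 ÷ 0.0011081 = KRW 72,384,189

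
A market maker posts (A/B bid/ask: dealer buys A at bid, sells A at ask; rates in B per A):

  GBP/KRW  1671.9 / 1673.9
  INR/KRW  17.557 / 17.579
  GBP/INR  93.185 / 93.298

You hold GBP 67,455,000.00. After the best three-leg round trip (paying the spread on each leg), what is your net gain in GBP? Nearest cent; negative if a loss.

Best loop GBP → KRW → INR → GBP:
GBP 67,455,000.00 × 1671.9 (sell GBP at bid) = KRW 112,778,014,500
KRW 112,778,014,500 ÷ 17.579 (buy INR at ask) = INR 6,415,496,586.84
INR 6,415,496,586.84 ÷ 93.298 (buy GBP at ask) = GBP 68,763,495.33

Net profit: GBP 1,308,495.33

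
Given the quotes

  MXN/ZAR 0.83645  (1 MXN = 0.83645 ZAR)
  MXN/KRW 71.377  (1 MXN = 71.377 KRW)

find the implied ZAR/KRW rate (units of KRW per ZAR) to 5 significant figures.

ZAR/KRW = 85.333

1 ZAR ÷ 0.83645 = 1.19553 MXN
1.19553 MXN × 71.377 = 85.3333 KRW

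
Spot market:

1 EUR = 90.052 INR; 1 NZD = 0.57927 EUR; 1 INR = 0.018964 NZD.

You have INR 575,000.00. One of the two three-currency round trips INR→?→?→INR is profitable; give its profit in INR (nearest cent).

Profit: INR 6,250.71

Profitable loop is INR → EUR → NZD → INR:
INR 575,000.00 ÷ 90.052 = EUR 6,385.20
EUR 6,385.20 ÷ 0.57927 = NZD 11,022.84
NZD 11,022.84 ÷ 0.018964 = INR 581,250.71
Profit = INR 581,250.71 − INR 575,000.00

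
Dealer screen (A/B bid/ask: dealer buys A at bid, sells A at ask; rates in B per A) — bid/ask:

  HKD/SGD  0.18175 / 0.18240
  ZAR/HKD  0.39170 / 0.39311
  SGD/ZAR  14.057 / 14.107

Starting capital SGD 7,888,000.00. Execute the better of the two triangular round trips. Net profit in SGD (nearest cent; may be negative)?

Net profit: SGD 5,825.79

Best loop SGD → ZAR → HKD → SGD:
SGD 7,888,000.00 × 14.057 (sell SGD at bid) = ZAR 110,881,616.00
ZAR 110,881,616.00 × 0.39170 (sell ZAR at bid) = HKD 43,432,328.99
HKD 43,432,328.99 × 0.18175 (sell HKD at bid) = SGD 7,893,825.79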